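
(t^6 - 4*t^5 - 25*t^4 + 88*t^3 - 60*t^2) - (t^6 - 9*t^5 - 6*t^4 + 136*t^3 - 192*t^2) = 5*t^5 - 19*t^4 - 48*t^3 + 132*t^2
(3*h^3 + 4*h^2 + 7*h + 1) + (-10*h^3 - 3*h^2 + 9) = -7*h^3 + h^2 + 7*h + 10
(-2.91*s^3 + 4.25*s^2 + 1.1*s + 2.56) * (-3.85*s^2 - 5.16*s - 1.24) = 11.2035*s^5 - 1.3469*s^4 - 22.5566*s^3 - 20.802*s^2 - 14.5736*s - 3.1744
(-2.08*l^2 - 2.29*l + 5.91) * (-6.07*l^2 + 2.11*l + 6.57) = 12.6256*l^4 + 9.5115*l^3 - 54.3712*l^2 - 2.5752*l + 38.8287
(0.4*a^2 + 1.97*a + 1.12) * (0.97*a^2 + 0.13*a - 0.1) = 0.388*a^4 + 1.9629*a^3 + 1.3025*a^2 - 0.0514*a - 0.112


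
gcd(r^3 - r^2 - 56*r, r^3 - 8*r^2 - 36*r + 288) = r - 8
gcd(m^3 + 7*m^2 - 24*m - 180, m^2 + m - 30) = m^2 + m - 30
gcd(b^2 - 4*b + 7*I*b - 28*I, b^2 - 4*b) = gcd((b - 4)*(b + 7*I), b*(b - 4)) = b - 4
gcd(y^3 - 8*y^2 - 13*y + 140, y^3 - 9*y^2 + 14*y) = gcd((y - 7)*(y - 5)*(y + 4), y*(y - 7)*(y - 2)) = y - 7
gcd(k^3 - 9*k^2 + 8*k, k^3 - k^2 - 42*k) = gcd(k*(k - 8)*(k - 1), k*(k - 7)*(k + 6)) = k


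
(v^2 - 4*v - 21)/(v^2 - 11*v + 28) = (v + 3)/(v - 4)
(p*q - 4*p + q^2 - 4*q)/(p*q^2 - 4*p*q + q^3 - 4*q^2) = 1/q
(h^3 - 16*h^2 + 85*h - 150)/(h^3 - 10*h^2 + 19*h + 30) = (h - 5)/(h + 1)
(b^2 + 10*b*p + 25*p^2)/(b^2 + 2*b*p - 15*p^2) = (-b - 5*p)/(-b + 3*p)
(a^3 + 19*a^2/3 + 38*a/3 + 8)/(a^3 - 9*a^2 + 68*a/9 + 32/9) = 3*(3*a^3 + 19*a^2 + 38*a + 24)/(9*a^3 - 81*a^2 + 68*a + 32)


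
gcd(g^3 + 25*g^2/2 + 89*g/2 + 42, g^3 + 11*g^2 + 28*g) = g^2 + 11*g + 28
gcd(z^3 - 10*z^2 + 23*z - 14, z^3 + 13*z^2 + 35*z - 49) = z - 1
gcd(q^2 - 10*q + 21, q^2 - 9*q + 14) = q - 7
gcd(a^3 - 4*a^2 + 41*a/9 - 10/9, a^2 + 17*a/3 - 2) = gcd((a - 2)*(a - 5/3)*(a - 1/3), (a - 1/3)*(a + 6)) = a - 1/3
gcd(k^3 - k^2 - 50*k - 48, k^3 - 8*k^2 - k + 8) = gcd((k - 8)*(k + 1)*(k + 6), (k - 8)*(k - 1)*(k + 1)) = k^2 - 7*k - 8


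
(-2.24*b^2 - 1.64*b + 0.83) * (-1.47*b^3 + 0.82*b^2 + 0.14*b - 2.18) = 3.2928*b^5 + 0.574*b^4 - 2.8785*b^3 + 5.3342*b^2 + 3.6914*b - 1.8094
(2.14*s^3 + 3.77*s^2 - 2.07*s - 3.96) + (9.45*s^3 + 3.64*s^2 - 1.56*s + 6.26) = 11.59*s^3 + 7.41*s^2 - 3.63*s + 2.3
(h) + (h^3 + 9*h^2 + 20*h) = h^3 + 9*h^2 + 21*h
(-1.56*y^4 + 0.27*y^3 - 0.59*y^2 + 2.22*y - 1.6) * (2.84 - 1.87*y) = 2.9172*y^5 - 4.9353*y^4 + 1.8701*y^3 - 5.827*y^2 + 9.2968*y - 4.544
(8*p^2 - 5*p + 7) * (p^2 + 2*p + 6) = 8*p^4 + 11*p^3 + 45*p^2 - 16*p + 42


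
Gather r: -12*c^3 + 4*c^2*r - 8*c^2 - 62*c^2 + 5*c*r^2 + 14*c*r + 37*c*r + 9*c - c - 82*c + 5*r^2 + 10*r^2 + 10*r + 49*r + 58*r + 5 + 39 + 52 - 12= -12*c^3 - 70*c^2 - 74*c + r^2*(5*c + 15) + r*(4*c^2 + 51*c + 117) + 84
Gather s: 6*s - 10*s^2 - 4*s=-10*s^2 + 2*s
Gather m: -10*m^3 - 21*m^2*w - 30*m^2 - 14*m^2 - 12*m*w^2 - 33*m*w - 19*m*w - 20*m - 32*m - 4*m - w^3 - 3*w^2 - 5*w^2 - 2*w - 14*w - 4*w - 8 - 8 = -10*m^3 + m^2*(-21*w - 44) + m*(-12*w^2 - 52*w - 56) - w^3 - 8*w^2 - 20*w - 16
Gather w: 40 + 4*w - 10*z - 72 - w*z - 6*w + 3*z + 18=w*(-z - 2) - 7*z - 14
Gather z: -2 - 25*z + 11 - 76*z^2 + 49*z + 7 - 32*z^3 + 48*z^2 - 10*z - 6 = -32*z^3 - 28*z^2 + 14*z + 10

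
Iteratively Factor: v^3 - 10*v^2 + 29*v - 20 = (v - 4)*(v^2 - 6*v + 5) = (v - 5)*(v - 4)*(v - 1)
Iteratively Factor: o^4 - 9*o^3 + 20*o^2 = (o - 4)*(o^3 - 5*o^2) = o*(o - 4)*(o^2 - 5*o) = o*(o - 5)*(o - 4)*(o)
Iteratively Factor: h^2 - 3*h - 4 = (h - 4)*(h + 1)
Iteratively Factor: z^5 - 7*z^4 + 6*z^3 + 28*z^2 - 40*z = (z + 2)*(z^4 - 9*z^3 + 24*z^2 - 20*z) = (z - 5)*(z + 2)*(z^3 - 4*z^2 + 4*z) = (z - 5)*(z - 2)*(z + 2)*(z^2 - 2*z) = z*(z - 5)*(z - 2)*(z + 2)*(z - 2)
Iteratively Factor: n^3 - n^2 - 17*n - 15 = (n + 3)*(n^2 - 4*n - 5) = (n - 5)*(n + 3)*(n + 1)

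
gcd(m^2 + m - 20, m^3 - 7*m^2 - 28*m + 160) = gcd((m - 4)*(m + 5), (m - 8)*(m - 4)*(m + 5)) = m^2 + m - 20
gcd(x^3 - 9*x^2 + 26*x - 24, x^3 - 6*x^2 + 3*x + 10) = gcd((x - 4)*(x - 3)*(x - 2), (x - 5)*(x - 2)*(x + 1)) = x - 2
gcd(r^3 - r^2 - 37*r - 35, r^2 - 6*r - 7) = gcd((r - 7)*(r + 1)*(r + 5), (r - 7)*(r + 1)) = r^2 - 6*r - 7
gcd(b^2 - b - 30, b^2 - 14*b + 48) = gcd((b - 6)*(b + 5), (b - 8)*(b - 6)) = b - 6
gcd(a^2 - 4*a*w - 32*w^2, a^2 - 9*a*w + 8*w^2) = -a + 8*w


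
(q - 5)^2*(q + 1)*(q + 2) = q^4 - 7*q^3 - 3*q^2 + 55*q + 50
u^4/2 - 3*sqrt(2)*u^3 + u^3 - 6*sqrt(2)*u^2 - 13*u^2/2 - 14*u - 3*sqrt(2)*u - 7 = (u/2 + 1/2)*(u + 1)*(u - 7*sqrt(2))*(u + sqrt(2))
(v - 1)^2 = v^2 - 2*v + 1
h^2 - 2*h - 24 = (h - 6)*(h + 4)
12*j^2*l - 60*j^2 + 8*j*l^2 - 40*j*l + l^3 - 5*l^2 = (2*j + l)*(6*j + l)*(l - 5)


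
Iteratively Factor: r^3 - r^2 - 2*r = (r)*(r^2 - r - 2) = r*(r - 2)*(r + 1)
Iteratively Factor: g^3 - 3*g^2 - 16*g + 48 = (g + 4)*(g^2 - 7*g + 12) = (g - 4)*(g + 4)*(g - 3)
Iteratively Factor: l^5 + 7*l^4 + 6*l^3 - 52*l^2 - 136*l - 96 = (l - 3)*(l^4 + 10*l^3 + 36*l^2 + 56*l + 32) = (l - 3)*(l + 4)*(l^3 + 6*l^2 + 12*l + 8) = (l - 3)*(l + 2)*(l + 4)*(l^2 + 4*l + 4) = (l - 3)*(l + 2)^2*(l + 4)*(l + 2)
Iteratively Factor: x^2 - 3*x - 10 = (x - 5)*(x + 2)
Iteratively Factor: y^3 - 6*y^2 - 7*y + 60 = (y + 3)*(y^2 - 9*y + 20) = (y - 4)*(y + 3)*(y - 5)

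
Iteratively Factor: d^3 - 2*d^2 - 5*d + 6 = (d - 1)*(d^2 - d - 6) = (d - 3)*(d - 1)*(d + 2)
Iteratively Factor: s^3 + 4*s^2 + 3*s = (s + 1)*(s^2 + 3*s) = (s + 1)*(s + 3)*(s)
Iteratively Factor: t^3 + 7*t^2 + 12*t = (t + 4)*(t^2 + 3*t) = t*(t + 4)*(t + 3)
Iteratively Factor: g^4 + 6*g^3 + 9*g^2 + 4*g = (g + 4)*(g^3 + 2*g^2 + g) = g*(g + 4)*(g^2 + 2*g + 1) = g*(g + 1)*(g + 4)*(g + 1)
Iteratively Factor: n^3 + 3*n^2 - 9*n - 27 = (n + 3)*(n^2 - 9) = (n + 3)^2*(n - 3)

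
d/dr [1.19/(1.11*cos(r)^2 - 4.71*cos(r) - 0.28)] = (2.6418*cos(r) - 5.6049)*sin(r)/(-1.11*cos(r)^2 + 4.71*cos(r) + 0.28)^2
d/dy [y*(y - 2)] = 2*y - 2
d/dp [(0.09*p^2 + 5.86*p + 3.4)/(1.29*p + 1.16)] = (0.1161*p^2 + 0.2088*p + 2.4116)/(1.6641*p^2 + 2.9928*p + 1.3456)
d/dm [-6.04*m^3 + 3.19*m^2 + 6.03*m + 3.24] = -18.12*m^2 + 6.38*m + 6.03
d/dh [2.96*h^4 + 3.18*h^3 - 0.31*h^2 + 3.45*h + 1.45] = 11.84*h^3 + 9.54*h^2 - 0.62*h + 3.45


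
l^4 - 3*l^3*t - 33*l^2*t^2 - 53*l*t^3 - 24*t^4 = (l - 8*t)*(l + t)^2*(l + 3*t)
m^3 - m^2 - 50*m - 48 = (m - 8)*(m + 1)*(m + 6)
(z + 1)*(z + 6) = z^2 + 7*z + 6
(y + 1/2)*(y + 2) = y^2 + 5*y/2 + 1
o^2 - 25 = (o - 5)*(o + 5)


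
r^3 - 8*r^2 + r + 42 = (r - 7)*(r - 3)*(r + 2)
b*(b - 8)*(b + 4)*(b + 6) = b^4 + 2*b^3 - 56*b^2 - 192*b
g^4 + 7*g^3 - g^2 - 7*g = g*(g - 1)*(g + 1)*(g + 7)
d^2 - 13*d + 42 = (d - 7)*(d - 6)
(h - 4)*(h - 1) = h^2 - 5*h + 4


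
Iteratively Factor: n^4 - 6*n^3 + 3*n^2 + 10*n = (n + 1)*(n^3 - 7*n^2 + 10*n) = (n - 2)*(n + 1)*(n^2 - 5*n) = (n - 5)*(n - 2)*(n + 1)*(n)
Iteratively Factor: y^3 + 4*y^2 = (y)*(y^2 + 4*y) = y*(y + 4)*(y)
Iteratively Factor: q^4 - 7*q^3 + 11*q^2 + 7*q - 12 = (q - 4)*(q^3 - 3*q^2 - q + 3) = (q - 4)*(q + 1)*(q^2 - 4*q + 3) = (q - 4)*(q - 3)*(q + 1)*(q - 1)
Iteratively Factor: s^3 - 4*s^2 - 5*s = (s - 5)*(s^2 + s) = s*(s - 5)*(s + 1)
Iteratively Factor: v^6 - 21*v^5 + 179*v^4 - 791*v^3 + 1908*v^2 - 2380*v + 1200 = (v - 5)*(v^5 - 16*v^4 + 99*v^3 - 296*v^2 + 428*v - 240) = (v - 5)*(v - 2)*(v^4 - 14*v^3 + 71*v^2 - 154*v + 120) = (v - 5)^2*(v - 2)*(v^3 - 9*v^2 + 26*v - 24) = (v - 5)^2*(v - 3)*(v - 2)*(v^2 - 6*v + 8) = (v - 5)^2*(v - 3)*(v - 2)^2*(v - 4)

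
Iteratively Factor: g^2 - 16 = (g - 4)*(g + 4)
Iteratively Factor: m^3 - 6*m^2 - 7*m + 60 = (m + 3)*(m^2 - 9*m + 20) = (m - 5)*(m + 3)*(m - 4)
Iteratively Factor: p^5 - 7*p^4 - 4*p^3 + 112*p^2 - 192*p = (p - 4)*(p^4 - 3*p^3 - 16*p^2 + 48*p) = p*(p - 4)*(p^3 - 3*p^2 - 16*p + 48) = p*(p - 4)^2*(p^2 + p - 12) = p*(p - 4)^2*(p - 3)*(p + 4)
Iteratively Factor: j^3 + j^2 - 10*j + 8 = (j - 2)*(j^2 + 3*j - 4) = (j - 2)*(j - 1)*(j + 4)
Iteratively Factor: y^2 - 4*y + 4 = (y - 2)*(y - 2)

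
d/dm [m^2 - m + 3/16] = 2*m - 1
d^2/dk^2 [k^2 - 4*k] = 2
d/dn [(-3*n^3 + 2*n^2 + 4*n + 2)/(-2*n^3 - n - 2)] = 2*(2*n^4 + 11*n^3 + 14*n^2 - 4*n - 3)/(4*n^6 + 4*n^4 + 8*n^3 + n^2 + 4*n + 4)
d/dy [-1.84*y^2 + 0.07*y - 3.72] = 0.07 - 3.68*y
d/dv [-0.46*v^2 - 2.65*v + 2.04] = -0.92*v - 2.65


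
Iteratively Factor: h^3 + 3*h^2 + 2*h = (h + 1)*(h^2 + 2*h) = h*(h + 1)*(h + 2)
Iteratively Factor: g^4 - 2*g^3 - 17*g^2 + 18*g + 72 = (g + 3)*(g^3 - 5*g^2 - 2*g + 24) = (g - 4)*(g + 3)*(g^2 - g - 6) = (g - 4)*(g - 3)*(g + 3)*(g + 2)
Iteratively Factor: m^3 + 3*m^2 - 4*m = (m)*(m^2 + 3*m - 4) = m*(m + 4)*(m - 1)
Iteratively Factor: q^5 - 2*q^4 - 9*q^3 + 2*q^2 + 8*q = (q + 1)*(q^4 - 3*q^3 - 6*q^2 + 8*q) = (q + 1)*(q + 2)*(q^3 - 5*q^2 + 4*q) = (q - 1)*(q + 1)*(q + 2)*(q^2 - 4*q) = q*(q - 1)*(q + 1)*(q + 2)*(q - 4)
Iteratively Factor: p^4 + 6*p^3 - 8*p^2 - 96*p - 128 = (p + 4)*(p^3 + 2*p^2 - 16*p - 32) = (p + 2)*(p + 4)*(p^2 - 16) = (p - 4)*(p + 2)*(p + 4)*(p + 4)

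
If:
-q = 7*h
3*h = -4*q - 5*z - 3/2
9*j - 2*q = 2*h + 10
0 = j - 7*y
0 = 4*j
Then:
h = 5/6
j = 0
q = -35/6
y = 0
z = 58/15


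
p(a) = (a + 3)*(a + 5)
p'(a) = 2*a + 8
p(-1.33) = 6.13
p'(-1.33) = 5.34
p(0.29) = 17.40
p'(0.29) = 8.58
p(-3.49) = -0.74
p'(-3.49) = 1.02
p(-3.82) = -0.97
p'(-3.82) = 0.36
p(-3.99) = -1.00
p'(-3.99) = 0.02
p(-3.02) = -0.04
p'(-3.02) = 1.96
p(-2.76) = 0.54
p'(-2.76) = 2.48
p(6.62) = 111.78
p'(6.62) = 21.24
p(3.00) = 48.00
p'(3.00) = 14.00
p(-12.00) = 63.00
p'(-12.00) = -16.00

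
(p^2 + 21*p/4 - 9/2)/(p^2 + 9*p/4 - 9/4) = (p + 6)/(p + 3)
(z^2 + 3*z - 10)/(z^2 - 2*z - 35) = (z - 2)/(z - 7)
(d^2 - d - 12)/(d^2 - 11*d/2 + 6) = 2*(d + 3)/(2*d - 3)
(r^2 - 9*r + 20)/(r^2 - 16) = (r - 5)/(r + 4)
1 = 1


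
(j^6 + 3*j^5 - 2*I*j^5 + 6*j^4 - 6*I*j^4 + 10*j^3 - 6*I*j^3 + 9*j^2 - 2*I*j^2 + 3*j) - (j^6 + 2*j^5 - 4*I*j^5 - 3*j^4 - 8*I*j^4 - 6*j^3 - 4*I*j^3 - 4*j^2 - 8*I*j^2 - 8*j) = j^5 + 2*I*j^5 + 9*j^4 + 2*I*j^4 + 16*j^3 - 2*I*j^3 + 13*j^2 + 6*I*j^2 + 11*j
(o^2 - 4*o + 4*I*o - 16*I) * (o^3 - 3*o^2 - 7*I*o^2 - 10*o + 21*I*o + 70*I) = o^5 - 7*o^4 - 3*I*o^4 + 30*o^3 + 21*I*o^3 - 156*o^2 - 6*I*o^2 + 56*o - 120*I*o + 1120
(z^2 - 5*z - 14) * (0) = 0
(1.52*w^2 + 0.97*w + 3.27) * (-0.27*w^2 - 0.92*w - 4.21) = -0.4104*w^4 - 1.6603*w^3 - 8.1745*w^2 - 7.0921*w - 13.7667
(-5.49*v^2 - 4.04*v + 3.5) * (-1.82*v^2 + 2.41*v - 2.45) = 9.9918*v^4 - 5.8781*v^3 - 2.6559*v^2 + 18.333*v - 8.575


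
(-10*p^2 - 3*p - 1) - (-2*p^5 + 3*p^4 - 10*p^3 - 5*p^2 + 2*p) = 2*p^5 - 3*p^4 + 10*p^3 - 5*p^2 - 5*p - 1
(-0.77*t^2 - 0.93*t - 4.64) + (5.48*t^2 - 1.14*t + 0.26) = 4.71*t^2 - 2.07*t - 4.38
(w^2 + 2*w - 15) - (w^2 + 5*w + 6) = -3*w - 21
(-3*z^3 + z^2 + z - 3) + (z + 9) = -3*z^3 + z^2 + 2*z + 6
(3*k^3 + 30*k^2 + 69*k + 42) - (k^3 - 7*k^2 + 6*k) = 2*k^3 + 37*k^2 + 63*k + 42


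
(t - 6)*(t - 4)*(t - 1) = t^3 - 11*t^2 + 34*t - 24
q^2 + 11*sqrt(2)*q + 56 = (q + 4*sqrt(2))*(q + 7*sqrt(2))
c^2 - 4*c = c*(c - 4)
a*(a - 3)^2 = a^3 - 6*a^2 + 9*a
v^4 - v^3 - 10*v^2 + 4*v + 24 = (v - 3)*(v - 2)*(v + 2)^2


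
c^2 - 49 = (c - 7)*(c + 7)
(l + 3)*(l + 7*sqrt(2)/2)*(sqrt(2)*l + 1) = sqrt(2)*l^3 + 3*sqrt(2)*l^2 + 8*l^2 + 7*sqrt(2)*l/2 + 24*l + 21*sqrt(2)/2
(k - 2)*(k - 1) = k^2 - 3*k + 2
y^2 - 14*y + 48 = (y - 8)*(y - 6)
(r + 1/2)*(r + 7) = r^2 + 15*r/2 + 7/2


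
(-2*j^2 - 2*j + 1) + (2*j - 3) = -2*j^2 - 2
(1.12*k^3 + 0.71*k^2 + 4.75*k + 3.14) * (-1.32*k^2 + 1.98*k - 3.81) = -1.4784*k^5 + 1.2804*k^4 - 9.1314*k^3 + 2.5551*k^2 - 11.8803*k - 11.9634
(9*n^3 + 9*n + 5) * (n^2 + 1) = 9*n^5 + 18*n^3 + 5*n^2 + 9*n + 5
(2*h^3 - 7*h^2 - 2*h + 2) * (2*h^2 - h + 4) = 4*h^5 - 16*h^4 + 11*h^3 - 22*h^2 - 10*h + 8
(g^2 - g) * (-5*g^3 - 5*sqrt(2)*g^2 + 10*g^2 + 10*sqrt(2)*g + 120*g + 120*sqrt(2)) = -5*g^5 - 5*sqrt(2)*g^4 + 15*g^4 + 15*sqrt(2)*g^3 + 110*g^3 - 120*g^2 + 110*sqrt(2)*g^2 - 120*sqrt(2)*g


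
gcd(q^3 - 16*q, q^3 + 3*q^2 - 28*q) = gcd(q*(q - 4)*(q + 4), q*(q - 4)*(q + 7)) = q^2 - 4*q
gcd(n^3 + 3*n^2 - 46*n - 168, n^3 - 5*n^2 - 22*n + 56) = n^2 - 3*n - 28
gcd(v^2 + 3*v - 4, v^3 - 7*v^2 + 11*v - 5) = v - 1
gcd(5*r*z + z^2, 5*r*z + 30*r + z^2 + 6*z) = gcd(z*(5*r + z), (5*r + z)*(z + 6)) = 5*r + z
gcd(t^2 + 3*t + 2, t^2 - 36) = 1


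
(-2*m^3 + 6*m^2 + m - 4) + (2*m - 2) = -2*m^3 + 6*m^2 + 3*m - 6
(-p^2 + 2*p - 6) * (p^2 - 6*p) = -p^4 + 8*p^3 - 18*p^2 + 36*p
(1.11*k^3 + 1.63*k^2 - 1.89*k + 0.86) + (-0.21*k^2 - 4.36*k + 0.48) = 1.11*k^3 + 1.42*k^2 - 6.25*k + 1.34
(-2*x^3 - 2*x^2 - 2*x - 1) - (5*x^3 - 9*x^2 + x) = -7*x^3 + 7*x^2 - 3*x - 1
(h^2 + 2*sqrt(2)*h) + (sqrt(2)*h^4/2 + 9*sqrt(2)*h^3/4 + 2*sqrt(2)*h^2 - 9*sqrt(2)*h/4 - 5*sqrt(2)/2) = sqrt(2)*h^4/2 + 9*sqrt(2)*h^3/4 + h^2 + 2*sqrt(2)*h^2 - sqrt(2)*h/4 - 5*sqrt(2)/2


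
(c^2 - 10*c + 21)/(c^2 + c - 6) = (c^2 - 10*c + 21)/(c^2 + c - 6)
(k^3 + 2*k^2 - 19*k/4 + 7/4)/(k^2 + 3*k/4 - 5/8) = 2*(2*k^2 + 5*k - 7)/(4*k + 5)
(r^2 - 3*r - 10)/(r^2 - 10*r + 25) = (r + 2)/(r - 5)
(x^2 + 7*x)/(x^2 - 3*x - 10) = x*(x + 7)/(x^2 - 3*x - 10)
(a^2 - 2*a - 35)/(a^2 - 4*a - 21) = (a + 5)/(a + 3)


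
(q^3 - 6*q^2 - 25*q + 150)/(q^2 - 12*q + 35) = (q^2 - q - 30)/(q - 7)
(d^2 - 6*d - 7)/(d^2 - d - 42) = (d + 1)/(d + 6)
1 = 1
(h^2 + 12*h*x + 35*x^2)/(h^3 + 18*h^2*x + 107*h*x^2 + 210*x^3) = 1/(h + 6*x)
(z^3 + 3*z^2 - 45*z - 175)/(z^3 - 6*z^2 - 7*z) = (z^2 + 10*z + 25)/(z*(z + 1))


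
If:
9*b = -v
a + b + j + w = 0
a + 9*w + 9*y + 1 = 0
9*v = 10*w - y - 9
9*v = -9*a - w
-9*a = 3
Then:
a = -1/3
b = -325/13122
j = -4171/6561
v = 325/1458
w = 161/162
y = -173/162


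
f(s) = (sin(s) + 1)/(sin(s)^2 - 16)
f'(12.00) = -0.05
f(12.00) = -0.03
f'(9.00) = 0.06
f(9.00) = -0.09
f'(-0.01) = -0.06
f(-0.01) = -0.06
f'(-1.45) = -0.01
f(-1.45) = -0.00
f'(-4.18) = 0.04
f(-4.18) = -0.12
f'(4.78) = -0.00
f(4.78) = -0.00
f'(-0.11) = -0.06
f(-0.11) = -0.06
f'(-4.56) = 0.01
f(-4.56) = -0.13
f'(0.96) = -0.04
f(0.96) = -0.12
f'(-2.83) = 0.06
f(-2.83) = -0.04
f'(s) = -2*(sin(s) + 1)*sin(s)*cos(s)/(sin(s)^2 - 16)^2 + cos(s)/(sin(s)^2 - 16)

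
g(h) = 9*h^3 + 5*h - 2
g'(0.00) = 5.00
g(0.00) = -2.00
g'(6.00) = 977.00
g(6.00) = 1972.00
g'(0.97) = 30.40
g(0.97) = 11.06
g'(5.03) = 688.12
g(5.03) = 1168.52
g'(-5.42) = 798.16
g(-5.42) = -1462.08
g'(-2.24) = 140.48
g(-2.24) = -114.35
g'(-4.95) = 666.57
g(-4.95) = -1118.34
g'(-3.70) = 374.63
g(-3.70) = -476.38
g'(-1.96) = 108.72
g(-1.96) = -79.57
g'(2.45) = 167.07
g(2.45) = 142.61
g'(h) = 27*h^2 + 5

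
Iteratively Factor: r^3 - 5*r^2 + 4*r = (r - 4)*(r^2 - r) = r*(r - 4)*(r - 1)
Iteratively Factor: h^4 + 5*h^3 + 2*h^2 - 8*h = (h + 2)*(h^3 + 3*h^2 - 4*h) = (h - 1)*(h + 2)*(h^2 + 4*h) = h*(h - 1)*(h + 2)*(h + 4)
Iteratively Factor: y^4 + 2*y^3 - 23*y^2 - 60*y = (y)*(y^3 + 2*y^2 - 23*y - 60) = y*(y - 5)*(y^2 + 7*y + 12) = y*(y - 5)*(y + 4)*(y + 3)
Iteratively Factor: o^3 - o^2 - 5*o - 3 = (o - 3)*(o^2 + 2*o + 1) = (o - 3)*(o + 1)*(o + 1)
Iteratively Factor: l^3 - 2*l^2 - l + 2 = (l - 2)*(l^2 - 1) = (l - 2)*(l - 1)*(l + 1)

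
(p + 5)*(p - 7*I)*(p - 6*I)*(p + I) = p^4 + 5*p^3 - 12*I*p^3 - 29*p^2 - 60*I*p^2 - 145*p - 42*I*p - 210*I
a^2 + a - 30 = (a - 5)*(a + 6)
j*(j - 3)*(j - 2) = j^3 - 5*j^2 + 6*j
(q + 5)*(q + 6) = q^2 + 11*q + 30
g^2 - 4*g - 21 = (g - 7)*(g + 3)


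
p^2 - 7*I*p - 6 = (p - 6*I)*(p - I)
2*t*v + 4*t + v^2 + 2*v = (2*t + v)*(v + 2)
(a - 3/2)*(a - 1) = a^2 - 5*a/2 + 3/2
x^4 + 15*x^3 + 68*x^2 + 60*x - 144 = (x - 1)*(x + 4)*(x + 6)^2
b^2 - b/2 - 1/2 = (b - 1)*(b + 1/2)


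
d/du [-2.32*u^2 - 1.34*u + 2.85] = -4.64*u - 1.34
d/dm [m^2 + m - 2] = 2*m + 1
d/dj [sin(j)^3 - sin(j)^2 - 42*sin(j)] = (3*sin(j)^2 - 2*sin(j) - 42)*cos(j)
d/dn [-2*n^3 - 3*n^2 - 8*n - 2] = -6*n^2 - 6*n - 8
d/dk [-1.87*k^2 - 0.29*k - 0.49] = -3.74*k - 0.29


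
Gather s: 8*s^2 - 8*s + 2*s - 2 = 8*s^2 - 6*s - 2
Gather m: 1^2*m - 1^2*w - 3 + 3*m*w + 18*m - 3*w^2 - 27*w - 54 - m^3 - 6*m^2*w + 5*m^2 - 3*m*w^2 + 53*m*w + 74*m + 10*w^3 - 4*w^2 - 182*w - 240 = -m^3 + m^2*(5 - 6*w) + m*(-3*w^2 + 56*w + 93) + 10*w^3 - 7*w^2 - 210*w - 297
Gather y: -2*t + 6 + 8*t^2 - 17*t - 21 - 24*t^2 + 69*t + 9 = -16*t^2 + 50*t - 6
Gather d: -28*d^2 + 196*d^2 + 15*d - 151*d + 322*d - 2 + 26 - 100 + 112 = 168*d^2 + 186*d + 36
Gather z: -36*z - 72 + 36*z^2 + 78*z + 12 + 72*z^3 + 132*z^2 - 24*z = 72*z^3 + 168*z^2 + 18*z - 60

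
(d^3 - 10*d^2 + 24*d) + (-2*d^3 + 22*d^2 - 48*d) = -d^3 + 12*d^2 - 24*d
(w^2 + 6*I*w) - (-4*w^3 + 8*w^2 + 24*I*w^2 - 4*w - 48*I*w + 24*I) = 4*w^3 - 7*w^2 - 24*I*w^2 + 4*w + 54*I*w - 24*I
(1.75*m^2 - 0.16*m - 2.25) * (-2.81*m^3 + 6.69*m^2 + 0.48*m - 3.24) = -4.9175*m^5 + 12.1571*m^4 + 6.0921*m^3 - 20.7993*m^2 - 0.5616*m + 7.29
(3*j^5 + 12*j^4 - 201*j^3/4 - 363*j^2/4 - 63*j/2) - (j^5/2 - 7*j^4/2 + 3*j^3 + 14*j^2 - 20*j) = 5*j^5/2 + 31*j^4/2 - 213*j^3/4 - 419*j^2/4 - 23*j/2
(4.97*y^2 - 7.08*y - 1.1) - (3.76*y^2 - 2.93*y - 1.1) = 1.21*y^2 - 4.15*y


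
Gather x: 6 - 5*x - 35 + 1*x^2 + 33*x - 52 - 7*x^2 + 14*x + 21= -6*x^2 + 42*x - 60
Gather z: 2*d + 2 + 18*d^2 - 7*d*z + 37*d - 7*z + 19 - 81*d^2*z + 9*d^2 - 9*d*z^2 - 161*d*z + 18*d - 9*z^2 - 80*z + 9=27*d^2 + 57*d + z^2*(-9*d - 9) + z*(-81*d^2 - 168*d - 87) + 30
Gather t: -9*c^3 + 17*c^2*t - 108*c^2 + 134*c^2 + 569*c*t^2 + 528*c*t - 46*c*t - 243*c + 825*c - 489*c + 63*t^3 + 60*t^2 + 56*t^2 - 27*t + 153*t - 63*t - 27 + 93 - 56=-9*c^3 + 26*c^2 + 93*c + 63*t^3 + t^2*(569*c + 116) + t*(17*c^2 + 482*c + 63) + 10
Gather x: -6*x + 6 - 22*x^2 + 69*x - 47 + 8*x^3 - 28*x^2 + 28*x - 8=8*x^3 - 50*x^2 + 91*x - 49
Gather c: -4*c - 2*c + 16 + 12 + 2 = 30 - 6*c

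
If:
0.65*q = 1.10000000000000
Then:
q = 1.69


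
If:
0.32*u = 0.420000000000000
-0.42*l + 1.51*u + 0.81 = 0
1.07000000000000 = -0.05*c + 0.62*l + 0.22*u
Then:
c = 66.80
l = 6.65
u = 1.31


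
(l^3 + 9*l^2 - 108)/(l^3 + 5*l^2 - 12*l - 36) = (l + 6)/(l + 2)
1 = 1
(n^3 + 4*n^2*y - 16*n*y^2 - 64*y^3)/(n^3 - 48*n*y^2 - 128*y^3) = (-n + 4*y)/(-n + 8*y)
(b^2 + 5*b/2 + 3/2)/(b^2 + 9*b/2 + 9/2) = (b + 1)/(b + 3)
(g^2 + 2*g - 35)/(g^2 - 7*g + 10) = (g + 7)/(g - 2)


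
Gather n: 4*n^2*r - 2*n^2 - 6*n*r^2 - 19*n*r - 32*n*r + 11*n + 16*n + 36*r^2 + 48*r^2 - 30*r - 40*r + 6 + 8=n^2*(4*r - 2) + n*(-6*r^2 - 51*r + 27) + 84*r^2 - 70*r + 14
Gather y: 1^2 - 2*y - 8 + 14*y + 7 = 12*y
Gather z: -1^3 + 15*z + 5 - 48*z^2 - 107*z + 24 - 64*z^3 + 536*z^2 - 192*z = -64*z^3 + 488*z^2 - 284*z + 28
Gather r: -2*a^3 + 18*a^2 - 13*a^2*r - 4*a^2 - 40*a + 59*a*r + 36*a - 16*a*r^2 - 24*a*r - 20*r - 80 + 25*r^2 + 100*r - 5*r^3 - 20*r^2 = -2*a^3 + 14*a^2 - 4*a - 5*r^3 + r^2*(5 - 16*a) + r*(-13*a^2 + 35*a + 80) - 80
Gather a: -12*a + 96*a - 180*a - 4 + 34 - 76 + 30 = -96*a - 16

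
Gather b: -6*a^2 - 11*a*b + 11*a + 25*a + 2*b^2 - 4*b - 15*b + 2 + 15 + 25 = -6*a^2 + 36*a + 2*b^2 + b*(-11*a - 19) + 42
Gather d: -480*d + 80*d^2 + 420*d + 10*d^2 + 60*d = 90*d^2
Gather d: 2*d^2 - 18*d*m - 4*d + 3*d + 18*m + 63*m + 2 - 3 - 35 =2*d^2 + d*(-18*m - 1) + 81*m - 36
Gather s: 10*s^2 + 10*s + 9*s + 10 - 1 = 10*s^2 + 19*s + 9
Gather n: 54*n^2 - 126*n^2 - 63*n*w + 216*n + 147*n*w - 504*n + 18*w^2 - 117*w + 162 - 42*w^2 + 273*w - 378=-72*n^2 + n*(84*w - 288) - 24*w^2 + 156*w - 216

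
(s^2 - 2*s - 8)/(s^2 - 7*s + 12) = (s + 2)/(s - 3)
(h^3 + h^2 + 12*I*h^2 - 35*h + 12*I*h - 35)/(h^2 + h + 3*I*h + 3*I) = (h^2 + 12*I*h - 35)/(h + 3*I)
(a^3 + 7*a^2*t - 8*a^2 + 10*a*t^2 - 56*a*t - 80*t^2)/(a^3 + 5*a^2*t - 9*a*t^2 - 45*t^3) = (-a^2 - 2*a*t + 8*a + 16*t)/(-a^2 + 9*t^2)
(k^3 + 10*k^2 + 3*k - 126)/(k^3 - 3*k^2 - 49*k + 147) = (k + 6)/(k - 7)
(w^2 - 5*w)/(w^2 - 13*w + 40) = w/(w - 8)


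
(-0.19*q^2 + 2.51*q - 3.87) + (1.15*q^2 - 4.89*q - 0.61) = 0.96*q^2 - 2.38*q - 4.48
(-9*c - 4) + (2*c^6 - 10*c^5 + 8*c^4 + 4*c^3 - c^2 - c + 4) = 2*c^6 - 10*c^5 + 8*c^4 + 4*c^3 - c^2 - 10*c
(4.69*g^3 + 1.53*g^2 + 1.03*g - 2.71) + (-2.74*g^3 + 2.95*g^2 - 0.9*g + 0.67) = 1.95*g^3 + 4.48*g^2 + 0.13*g - 2.04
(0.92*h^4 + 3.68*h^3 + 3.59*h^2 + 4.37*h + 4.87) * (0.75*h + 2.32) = 0.69*h^5 + 4.8944*h^4 + 11.2301*h^3 + 11.6063*h^2 + 13.7909*h + 11.2984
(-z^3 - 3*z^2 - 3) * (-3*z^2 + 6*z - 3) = 3*z^5 + 3*z^4 - 15*z^3 + 18*z^2 - 18*z + 9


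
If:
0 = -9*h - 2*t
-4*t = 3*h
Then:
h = 0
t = 0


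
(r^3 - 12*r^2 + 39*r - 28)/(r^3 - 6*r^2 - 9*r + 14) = (r - 4)/(r + 2)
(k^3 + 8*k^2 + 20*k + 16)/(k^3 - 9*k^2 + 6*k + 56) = (k^2 + 6*k + 8)/(k^2 - 11*k + 28)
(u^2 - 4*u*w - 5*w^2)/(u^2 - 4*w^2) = (u^2 - 4*u*w - 5*w^2)/(u^2 - 4*w^2)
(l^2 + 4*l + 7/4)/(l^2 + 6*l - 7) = (l^2 + 4*l + 7/4)/(l^2 + 6*l - 7)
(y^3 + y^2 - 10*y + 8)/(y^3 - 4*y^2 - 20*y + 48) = (y - 1)/(y - 6)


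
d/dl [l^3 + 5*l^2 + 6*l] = 3*l^2 + 10*l + 6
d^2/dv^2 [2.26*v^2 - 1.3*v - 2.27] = 4.52000000000000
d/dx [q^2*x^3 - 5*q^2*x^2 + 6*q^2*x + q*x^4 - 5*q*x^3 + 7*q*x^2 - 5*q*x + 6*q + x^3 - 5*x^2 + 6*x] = 3*q^2*x^2 - 10*q^2*x + 6*q^2 + 4*q*x^3 - 15*q*x^2 + 14*q*x - 5*q + 3*x^2 - 10*x + 6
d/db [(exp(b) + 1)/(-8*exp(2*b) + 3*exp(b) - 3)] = ((exp(b) + 1)*(16*exp(b) - 3) - 8*exp(2*b) + 3*exp(b) - 3)*exp(b)/(8*exp(2*b) - 3*exp(b) + 3)^2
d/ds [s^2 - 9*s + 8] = 2*s - 9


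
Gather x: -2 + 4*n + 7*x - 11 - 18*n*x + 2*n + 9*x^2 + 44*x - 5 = 6*n + 9*x^2 + x*(51 - 18*n) - 18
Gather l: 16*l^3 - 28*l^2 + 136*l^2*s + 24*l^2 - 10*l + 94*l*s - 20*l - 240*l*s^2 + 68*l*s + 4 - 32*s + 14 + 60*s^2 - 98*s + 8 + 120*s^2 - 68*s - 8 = 16*l^3 + l^2*(136*s - 4) + l*(-240*s^2 + 162*s - 30) + 180*s^2 - 198*s + 18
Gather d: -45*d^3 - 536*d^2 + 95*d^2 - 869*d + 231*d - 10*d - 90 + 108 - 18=-45*d^3 - 441*d^2 - 648*d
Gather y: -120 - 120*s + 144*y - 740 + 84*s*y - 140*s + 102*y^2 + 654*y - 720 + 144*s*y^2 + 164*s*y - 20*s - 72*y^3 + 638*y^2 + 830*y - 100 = -280*s - 72*y^3 + y^2*(144*s + 740) + y*(248*s + 1628) - 1680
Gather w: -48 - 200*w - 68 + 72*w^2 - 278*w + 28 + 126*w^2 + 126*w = 198*w^2 - 352*w - 88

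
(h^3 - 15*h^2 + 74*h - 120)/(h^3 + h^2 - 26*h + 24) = (h^2 - 11*h + 30)/(h^2 + 5*h - 6)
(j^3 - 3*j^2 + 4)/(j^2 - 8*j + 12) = (j^2 - j - 2)/(j - 6)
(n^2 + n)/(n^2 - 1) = n/(n - 1)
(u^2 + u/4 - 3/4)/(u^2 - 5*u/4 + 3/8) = 2*(u + 1)/(2*u - 1)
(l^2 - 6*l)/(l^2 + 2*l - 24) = l*(l - 6)/(l^2 + 2*l - 24)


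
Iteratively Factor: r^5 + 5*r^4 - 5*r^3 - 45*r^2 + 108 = (r - 2)*(r^4 + 7*r^3 + 9*r^2 - 27*r - 54) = (r - 2)*(r + 3)*(r^3 + 4*r^2 - 3*r - 18) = (r - 2)*(r + 3)^2*(r^2 + r - 6) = (r - 2)*(r + 3)^3*(r - 2)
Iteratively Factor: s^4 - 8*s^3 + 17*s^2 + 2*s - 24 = (s - 3)*(s^3 - 5*s^2 + 2*s + 8) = (s - 3)*(s - 2)*(s^2 - 3*s - 4) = (s - 3)*(s - 2)*(s + 1)*(s - 4)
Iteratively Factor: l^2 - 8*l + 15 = (l - 3)*(l - 5)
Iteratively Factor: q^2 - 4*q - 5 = (q - 5)*(q + 1)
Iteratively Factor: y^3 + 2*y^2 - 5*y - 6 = (y + 1)*(y^2 + y - 6) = (y + 1)*(y + 3)*(y - 2)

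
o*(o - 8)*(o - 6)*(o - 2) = o^4 - 16*o^3 + 76*o^2 - 96*o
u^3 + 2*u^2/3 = u^2*(u + 2/3)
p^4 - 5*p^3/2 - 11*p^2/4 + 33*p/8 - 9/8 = (p - 3)*(p - 1/2)^2*(p + 3/2)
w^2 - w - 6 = (w - 3)*(w + 2)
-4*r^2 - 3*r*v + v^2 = (-4*r + v)*(r + v)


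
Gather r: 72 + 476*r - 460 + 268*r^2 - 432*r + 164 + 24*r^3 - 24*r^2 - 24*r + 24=24*r^3 + 244*r^2 + 20*r - 200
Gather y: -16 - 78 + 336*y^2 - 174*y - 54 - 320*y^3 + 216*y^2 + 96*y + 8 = -320*y^3 + 552*y^2 - 78*y - 140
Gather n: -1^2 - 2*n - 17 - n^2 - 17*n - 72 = -n^2 - 19*n - 90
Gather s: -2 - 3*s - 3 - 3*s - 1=-6*s - 6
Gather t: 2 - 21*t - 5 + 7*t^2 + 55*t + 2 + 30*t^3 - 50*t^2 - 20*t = 30*t^3 - 43*t^2 + 14*t - 1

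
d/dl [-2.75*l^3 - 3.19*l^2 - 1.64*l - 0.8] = -8.25*l^2 - 6.38*l - 1.64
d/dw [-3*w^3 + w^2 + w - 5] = -9*w^2 + 2*w + 1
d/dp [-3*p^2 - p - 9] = -6*p - 1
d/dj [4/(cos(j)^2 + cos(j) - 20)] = 4*(2*cos(j) + 1)*sin(j)/(cos(j)^2 + cos(j) - 20)^2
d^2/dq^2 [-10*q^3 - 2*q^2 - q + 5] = -60*q - 4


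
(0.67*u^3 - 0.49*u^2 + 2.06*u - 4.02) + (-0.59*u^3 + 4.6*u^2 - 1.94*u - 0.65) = 0.0800000000000001*u^3 + 4.11*u^2 + 0.12*u - 4.67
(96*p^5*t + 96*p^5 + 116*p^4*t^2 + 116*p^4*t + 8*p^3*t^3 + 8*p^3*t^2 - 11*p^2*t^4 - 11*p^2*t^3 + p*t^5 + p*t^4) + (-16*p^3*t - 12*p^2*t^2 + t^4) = 96*p^5*t + 96*p^5 + 116*p^4*t^2 + 116*p^4*t + 8*p^3*t^3 + 8*p^3*t^2 - 16*p^3*t - 11*p^2*t^4 - 11*p^2*t^3 - 12*p^2*t^2 + p*t^5 + p*t^4 + t^4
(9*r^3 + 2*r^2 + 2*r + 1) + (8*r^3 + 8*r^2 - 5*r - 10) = 17*r^3 + 10*r^2 - 3*r - 9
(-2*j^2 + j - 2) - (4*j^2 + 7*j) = -6*j^2 - 6*j - 2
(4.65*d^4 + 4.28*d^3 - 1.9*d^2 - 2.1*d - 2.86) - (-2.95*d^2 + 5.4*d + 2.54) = 4.65*d^4 + 4.28*d^3 + 1.05*d^2 - 7.5*d - 5.4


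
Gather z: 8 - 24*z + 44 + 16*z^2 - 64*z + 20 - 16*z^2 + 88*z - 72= 0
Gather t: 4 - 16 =-12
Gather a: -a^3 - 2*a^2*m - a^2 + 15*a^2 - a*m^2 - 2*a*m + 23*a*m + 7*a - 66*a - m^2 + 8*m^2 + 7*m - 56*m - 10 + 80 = -a^3 + a^2*(14 - 2*m) + a*(-m^2 + 21*m - 59) + 7*m^2 - 49*m + 70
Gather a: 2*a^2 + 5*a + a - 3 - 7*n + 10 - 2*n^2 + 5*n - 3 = 2*a^2 + 6*a - 2*n^2 - 2*n + 4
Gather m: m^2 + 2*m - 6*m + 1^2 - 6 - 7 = m^2 - 4*m - 12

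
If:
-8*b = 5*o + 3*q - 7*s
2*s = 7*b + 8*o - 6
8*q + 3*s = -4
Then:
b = 55*s/29 - 18/29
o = 75/58 - 327*s/232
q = -3*s/8 - 1/2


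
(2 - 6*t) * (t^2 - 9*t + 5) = -6*t^3 + 56*t^2 - 48*t + 10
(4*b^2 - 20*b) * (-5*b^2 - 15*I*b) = -20*b^4 + 100*b^3 - 60*I*b^3 + 300*I*b^2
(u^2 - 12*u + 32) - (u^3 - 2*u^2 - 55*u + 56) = -u^3 + 3*u^2 + 43*u - 24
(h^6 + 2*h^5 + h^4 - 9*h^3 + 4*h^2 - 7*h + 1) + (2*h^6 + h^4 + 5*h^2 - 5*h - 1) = 3*h^6 + 2*h^5 + 2*h^4 - 9*h^3 + 9*h^2 - 12*h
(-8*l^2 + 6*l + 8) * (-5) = 40*l^2 - 30*l - 40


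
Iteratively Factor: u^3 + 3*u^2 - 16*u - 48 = (u + 3)*(u^2 - 16) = (u - 4)*(u + 3)*(u + 4)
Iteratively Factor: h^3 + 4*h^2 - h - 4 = (h + 4)*(h^2 - 1) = (h - 1)*(h + 4)*(h + 1)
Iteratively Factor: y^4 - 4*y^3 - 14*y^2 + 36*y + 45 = (y + 3)*(y^3 - 7*y^2 + 7*y + 15) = (y - 3)*(y + 3)*(y^2 - 4*y - 5) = (y - 5)*(y - 3)*(y + 3)*(y + 1)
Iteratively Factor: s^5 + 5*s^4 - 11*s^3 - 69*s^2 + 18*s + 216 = (s + 4)*(s^4 + s^3 - 15*s^2 - 9*s + 54) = (s - 2)*(s + 4)*(s^3 + 3*s^2 - 9*s - 27) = (s - 2)*(s + 3)*(s + 4)*(s^2 - 9) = (s - 2)*(s + 3)^2*(s + 4)*(s - 3)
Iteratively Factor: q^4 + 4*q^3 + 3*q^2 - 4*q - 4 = (q - 1)*(q^3 + 5*q^2 + 8*q + 4) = (q - 1)*(q + 1)*(q^2 + 4*q + 4) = (q - 1)*(q + 1)*(q + 2)*(q + 2)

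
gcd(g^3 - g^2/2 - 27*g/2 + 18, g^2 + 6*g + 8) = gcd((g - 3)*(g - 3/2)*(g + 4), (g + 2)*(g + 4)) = g + 4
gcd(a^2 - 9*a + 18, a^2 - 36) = a - 6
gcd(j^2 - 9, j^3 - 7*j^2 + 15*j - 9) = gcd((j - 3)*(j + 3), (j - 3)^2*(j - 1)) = j - 3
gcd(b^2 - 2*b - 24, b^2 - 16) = b + 4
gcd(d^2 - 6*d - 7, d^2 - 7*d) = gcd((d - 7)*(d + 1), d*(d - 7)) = d - 7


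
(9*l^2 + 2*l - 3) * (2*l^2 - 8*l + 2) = 18*l^4 - 68*l^3 - 4*l^2 + 28*l - 6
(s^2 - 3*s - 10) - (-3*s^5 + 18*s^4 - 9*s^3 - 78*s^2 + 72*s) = 3*s^5 - 18*s^4 + 9*s^3 + 79*s^2 - 75*s - 10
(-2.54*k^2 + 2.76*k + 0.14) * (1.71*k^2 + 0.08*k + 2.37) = -4.3434*k^4 + 4.5164*k^3 - 5.5596*k^2 + 6.5524*k + 0.3318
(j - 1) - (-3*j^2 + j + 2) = 3*j^2 - 3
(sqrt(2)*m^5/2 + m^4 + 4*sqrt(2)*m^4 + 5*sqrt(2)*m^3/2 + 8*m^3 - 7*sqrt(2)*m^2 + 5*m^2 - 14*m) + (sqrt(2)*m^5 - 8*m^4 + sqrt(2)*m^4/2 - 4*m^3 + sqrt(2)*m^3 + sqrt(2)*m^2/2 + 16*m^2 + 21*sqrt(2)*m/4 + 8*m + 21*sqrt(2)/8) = 3*sqrt(2)*m^5/2 - 7*m^4 + 9*sqrt(2)*m^4/2 + 4*m^3 + 7*sqrt(2)*m^3/2 - 13*sqrt(2)*m^2/2 + 21*m^2 - 6*m + 21*sqrt(2)*m/4 + 21*sqrt(2)/8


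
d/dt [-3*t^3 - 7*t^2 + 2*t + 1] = -9*t^2 - 14*t + 2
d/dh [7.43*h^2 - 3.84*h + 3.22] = 14.86*h - 3.84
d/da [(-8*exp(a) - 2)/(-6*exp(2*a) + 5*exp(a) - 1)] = (-48*exp(2*a) - 24*exp(a) + 18)*exp(a)/(36*exp(4*a) - 60*exp(3*a) + 37*exp(2*a) - 10*exp(a) + 1)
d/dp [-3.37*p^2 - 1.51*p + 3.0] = -6.74*p - 1.51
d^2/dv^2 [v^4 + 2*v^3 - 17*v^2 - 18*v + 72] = 12*v^2 + 12*v - 34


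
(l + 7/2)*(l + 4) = l^2 + 15*l/2 + 14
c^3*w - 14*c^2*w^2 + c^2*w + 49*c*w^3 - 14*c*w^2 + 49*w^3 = (c - 7*w)^2*(c*w + w)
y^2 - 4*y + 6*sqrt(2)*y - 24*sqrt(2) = (y - 4)*(y + 6*sqrt(2))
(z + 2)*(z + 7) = z^2 + 9*z + 14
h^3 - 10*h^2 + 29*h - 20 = (h - 5)*(h - 4)*(h - 1)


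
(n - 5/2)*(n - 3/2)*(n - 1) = n^3 - 5*n^2 + 31*n/4 - 15/4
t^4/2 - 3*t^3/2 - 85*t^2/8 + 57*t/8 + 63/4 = (t/2 + 1/2)*(t - 6)*(t - 3/2)*(t + 7/2)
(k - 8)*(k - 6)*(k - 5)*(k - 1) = k^4 - 20*k^3 + 137*k^2 - 358*k + 240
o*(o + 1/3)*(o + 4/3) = o^3 + 5*o^2/3 + 4*o/9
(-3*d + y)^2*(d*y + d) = 9*d^3*y + 9*d^3 - 6*d^2*y^2 - 6*d^2*y + d*y^3 + d*y^2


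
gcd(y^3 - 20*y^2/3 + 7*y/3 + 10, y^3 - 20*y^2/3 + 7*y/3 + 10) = y^3 - 20*y^2/3 + 7*y/3 + 10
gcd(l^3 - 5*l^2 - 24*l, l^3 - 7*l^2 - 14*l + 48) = l^2 - 5*l - 24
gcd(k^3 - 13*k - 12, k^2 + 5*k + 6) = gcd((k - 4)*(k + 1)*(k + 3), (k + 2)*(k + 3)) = k + 3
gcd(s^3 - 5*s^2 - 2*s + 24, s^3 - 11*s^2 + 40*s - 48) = s^2 - 7*s + 12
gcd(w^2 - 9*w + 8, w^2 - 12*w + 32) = w - 8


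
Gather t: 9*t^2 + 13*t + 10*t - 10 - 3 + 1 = 9*t^2 + 23*t - 12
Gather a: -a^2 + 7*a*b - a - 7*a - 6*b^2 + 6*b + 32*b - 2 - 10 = -a^2 + a*(7*b - 8) - 6*b^2 + 38*b - 12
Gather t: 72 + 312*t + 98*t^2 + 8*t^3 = 8*t^3 + 98*t^2 + 312*t + 72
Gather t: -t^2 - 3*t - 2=-t^2 - 3*t - 2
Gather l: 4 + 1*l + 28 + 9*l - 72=10*l - 40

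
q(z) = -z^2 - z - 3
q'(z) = -2*z - 1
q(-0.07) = -2.93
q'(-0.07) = -0.86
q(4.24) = -25.22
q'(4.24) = -9.48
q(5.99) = -44.87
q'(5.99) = -12.98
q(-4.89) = -22.02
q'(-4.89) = 8.78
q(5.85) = -43.07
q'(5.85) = -12.70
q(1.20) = -5.64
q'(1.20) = -3.40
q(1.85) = -8.27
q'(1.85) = -4.70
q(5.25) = -35.81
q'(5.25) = -11.50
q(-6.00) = -33.00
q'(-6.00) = 11.00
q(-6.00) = -33.00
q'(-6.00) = 11.00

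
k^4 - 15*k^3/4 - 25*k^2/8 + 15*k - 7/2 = (k - 7/2)*(k - 2)*(k - 1/4)*(k + 2)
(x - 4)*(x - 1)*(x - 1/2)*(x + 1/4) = x^4 - 21*x^3/4 + 41*x^2/8 - 3*x/8 - 1/2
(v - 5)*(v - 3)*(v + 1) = v^3 - 7*v^2 + 7*v + 15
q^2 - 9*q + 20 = (q - 5)*(q - 4)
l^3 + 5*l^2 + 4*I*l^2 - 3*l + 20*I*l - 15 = (l + 5)*(l + I)*(l + 3*I)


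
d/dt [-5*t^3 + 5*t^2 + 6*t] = -15*t^2 + 10*t + 6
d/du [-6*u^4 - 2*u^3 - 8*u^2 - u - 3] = -24*u^3 - 6*u^2 - 16*u - 1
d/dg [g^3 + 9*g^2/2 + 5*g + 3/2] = 3*g^2 + 9*g + 5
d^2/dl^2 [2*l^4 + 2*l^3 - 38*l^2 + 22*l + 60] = 24*l^2 + 12*l - 76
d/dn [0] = 0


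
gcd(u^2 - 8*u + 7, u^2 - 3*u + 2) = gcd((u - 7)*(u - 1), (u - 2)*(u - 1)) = u - 1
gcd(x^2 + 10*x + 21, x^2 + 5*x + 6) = x + 3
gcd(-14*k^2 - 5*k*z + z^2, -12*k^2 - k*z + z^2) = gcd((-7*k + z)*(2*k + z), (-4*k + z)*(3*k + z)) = 1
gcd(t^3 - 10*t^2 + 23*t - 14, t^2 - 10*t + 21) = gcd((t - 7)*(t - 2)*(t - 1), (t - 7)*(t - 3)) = t - 7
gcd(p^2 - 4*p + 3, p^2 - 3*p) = p - 3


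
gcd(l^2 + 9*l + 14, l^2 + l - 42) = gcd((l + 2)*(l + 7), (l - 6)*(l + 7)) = l + 7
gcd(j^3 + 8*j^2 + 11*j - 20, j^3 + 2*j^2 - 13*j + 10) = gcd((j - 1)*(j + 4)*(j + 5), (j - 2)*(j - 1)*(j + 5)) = j^2 + 4*j - 5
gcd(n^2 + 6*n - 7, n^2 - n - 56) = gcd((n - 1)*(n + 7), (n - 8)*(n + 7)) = n + 7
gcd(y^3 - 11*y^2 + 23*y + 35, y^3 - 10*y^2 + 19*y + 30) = y^2 - 4*y - 5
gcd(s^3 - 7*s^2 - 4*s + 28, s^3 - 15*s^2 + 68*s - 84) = s^2 - 9*s + 14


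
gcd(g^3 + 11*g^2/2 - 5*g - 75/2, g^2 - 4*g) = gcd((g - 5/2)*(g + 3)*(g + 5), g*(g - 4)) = 1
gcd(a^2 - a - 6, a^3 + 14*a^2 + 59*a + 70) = a + 2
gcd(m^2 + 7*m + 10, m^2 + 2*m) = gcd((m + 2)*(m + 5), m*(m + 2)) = m + 2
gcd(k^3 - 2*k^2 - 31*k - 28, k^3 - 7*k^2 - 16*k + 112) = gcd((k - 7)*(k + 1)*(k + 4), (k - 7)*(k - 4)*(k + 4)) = k^2 - 3*k - 28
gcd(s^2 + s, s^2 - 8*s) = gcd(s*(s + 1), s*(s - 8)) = s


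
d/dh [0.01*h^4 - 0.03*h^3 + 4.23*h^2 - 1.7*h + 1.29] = 0.04*h^3 - 0.09*h^2 + 8.46*h - 1.7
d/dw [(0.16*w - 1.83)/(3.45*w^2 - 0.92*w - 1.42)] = (-0.552*w^2 + 12.627*w - 1.9108)/(11.9025*w^4 - 6.348*w^3 - 8.9516*w^2 + 2.6128*w + 2.0164)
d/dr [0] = 0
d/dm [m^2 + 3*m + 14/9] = 2*m + 3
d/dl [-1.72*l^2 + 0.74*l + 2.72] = 0.74 - 3.44*l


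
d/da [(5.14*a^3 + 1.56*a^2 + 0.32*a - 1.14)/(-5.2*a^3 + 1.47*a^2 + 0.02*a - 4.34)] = (15.6678*a^4 + 3.5336*a^3 - 85.146*a^2 - 10.1892*a - 1.366)/(27.04*a^6 - 15.288*a^5 + 1.9529*a^4 + 45.1948*a^3 - 12.7592*a^2 - 0.1736*a + 18.8356)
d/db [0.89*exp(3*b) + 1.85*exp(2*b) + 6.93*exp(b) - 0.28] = (2.67*exp(2*b) + 3.7*exp(b) + 6.93)*exp(b)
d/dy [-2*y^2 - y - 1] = -4*y - 1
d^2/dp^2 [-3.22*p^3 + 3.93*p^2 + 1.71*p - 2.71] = 7.86 - 19.32*p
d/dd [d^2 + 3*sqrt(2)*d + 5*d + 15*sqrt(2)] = 2*d + 3*sqrt(2) + 5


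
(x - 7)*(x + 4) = x^2 - 3*x - 28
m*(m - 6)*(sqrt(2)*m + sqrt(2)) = sqrt(2)*m^3 - 5*sqrt(2)*m^2 - 6*sqrt(2)*m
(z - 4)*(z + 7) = z^2 + 3*z - 28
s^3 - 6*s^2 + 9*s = s*(s - 3)^2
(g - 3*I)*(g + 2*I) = g^2 - I*g + 6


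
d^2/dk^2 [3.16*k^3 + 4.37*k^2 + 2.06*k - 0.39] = 18.96*k + 8.74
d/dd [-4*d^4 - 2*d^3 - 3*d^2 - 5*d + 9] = -16*d^3 - 6*d^2 - 6*d - 5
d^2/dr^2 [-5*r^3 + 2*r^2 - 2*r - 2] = 4 - 30*r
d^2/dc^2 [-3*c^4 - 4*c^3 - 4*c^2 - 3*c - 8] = -36*c^2 - 24*c - 8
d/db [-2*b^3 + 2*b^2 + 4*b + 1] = -6*b^2 + 4*b + 4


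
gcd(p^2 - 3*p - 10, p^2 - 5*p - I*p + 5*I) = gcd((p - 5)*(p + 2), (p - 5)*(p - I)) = p - 5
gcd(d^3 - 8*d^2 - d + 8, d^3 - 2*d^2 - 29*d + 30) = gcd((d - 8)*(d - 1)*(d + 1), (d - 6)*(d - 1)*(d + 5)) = d - 1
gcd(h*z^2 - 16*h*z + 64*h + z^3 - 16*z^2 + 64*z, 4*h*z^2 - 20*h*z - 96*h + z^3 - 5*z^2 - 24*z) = z - 8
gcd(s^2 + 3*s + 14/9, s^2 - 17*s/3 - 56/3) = s + 7/3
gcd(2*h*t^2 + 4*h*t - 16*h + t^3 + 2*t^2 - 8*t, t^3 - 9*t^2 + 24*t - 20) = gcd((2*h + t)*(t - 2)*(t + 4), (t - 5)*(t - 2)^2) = t - 2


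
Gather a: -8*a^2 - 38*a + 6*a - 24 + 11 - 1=-8*a^2 - 32*a - 14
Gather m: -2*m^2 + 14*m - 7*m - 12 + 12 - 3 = -2*m^2 + 7*m - 3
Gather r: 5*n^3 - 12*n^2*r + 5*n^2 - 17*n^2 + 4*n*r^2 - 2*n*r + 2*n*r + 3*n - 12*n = 5*n^3 - 12*n^2*r - 12*n^2 + 4*n*r^2 - 9*n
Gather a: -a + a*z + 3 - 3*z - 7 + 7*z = a*(z - 1) + 4*z - 4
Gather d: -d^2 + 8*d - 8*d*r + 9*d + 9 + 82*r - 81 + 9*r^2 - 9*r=-d^2 + d*(17 - 8*r) + 9*r^2 + 73*r - 72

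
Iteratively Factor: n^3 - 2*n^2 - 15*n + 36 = (n - 3)*(n^2 + n - 12) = (n - 3)*(n + 4)*(n - 3)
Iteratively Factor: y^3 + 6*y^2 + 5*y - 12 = (y + 3)*(y^2 + 3*y - 4) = (y - 1)*(y + 3)*(y + 4)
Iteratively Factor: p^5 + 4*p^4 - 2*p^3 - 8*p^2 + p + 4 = (p - 1)*(p^4 + 5*p^3 + 3*p^2 - 5*p - 4) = (p - 1)*(p + 1)*(p^3 + 4*p^2 - p - 4) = (p - 1)*(p + 1)^2*(p^2 + 3*p - 4) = (p - 1)^2*(p + 1)^2*(p + 4)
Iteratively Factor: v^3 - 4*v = (v - 2)*(v^2 + 2*v) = v*(v - 2)*(v + 2)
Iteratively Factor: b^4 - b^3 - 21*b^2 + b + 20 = (b - 1)*(b^3 - 21*b - 20) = (b - 1)*(b + 1)*(b^2 - b - 20) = (b - 1)*(b + 1)*(b + 4)*(b - 5)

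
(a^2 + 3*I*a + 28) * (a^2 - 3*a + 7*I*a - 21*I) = a^4 - 3*a^3 + 10*I*a^3 + 7*a^2 - 30*I*a^2 - 21*a + 196*I*a - 588*I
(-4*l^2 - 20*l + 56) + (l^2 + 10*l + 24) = -3*l^2 - 10*l + 80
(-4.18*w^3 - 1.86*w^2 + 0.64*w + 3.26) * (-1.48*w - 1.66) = 6.1864*w^4 + 9.6916*w^3 + 2.1404*w^2 - 5.8872*w - 5.4116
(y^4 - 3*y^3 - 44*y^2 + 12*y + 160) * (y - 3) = y^5 - 6*y^4 - 35*y^3 + 144*y^2 + 124*y - 480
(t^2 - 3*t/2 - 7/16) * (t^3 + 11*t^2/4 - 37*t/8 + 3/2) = t^5 + 5*t^4/4 - 147*t^3/16 + 463*t^2/64 - 29*t/128 - 21/32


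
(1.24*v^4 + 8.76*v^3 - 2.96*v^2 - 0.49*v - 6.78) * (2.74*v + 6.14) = 3.3976*v^5 + 31.616*v^4 + 45.676*v^3 - 19.517*v^2 - 21.5858*v - 41.6292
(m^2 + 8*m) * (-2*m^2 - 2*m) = -2*m^4 - 18*m^3 - 16*m^2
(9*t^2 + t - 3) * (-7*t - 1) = -63*t^3 - 16*t^2 + 20*t + 3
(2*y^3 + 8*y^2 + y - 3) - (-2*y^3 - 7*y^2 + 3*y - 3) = 4*y^3 + 15*y^2 - 2*y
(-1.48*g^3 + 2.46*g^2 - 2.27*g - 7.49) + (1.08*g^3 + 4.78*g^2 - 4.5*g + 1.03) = -0.4*g^3 + 7.24*g^2 - 6.77*g - 6.46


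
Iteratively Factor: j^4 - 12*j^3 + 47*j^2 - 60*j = (j - 5)*(j^3 - 7*j^2 + 12*j) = (j - 5)*(j - 3)*(j^2 - 4*j) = j*(j - 5)*(j - 3)*(j - 4)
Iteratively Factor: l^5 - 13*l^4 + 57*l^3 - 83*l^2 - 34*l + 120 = (l - 4)*(l^4 - 9*l^3 + 21*l^2 + l - 30) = (l - 4)*(l + 1)*(l^3 - 10*l^2 + 31*l - 30) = (l - 5)*(l - 4)*(l + 1)*(l^2 - 5*l + 6) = (l - 5)*(l - 4)*(l - 3)*(l + 1)*(l - 2)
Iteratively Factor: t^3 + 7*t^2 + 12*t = (t + 4)*(t^2 + 3*t) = t*(t + 4)*(t + 3)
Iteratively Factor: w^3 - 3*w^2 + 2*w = (w - 1)*(w^2 - 2*w) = (w - 2)*(w - 1)*(w)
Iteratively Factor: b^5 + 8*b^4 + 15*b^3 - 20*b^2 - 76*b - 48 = (b + 1)*(b^4 + 7*b^3 + 8*b^2 - 28*b - 48) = (b + 1)*(b + 3)*(b^3 + 4*b^2 - 4*b - 16) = (b - 2)*(b + 1)*(b + 3)*(b^2 + 6*b + 8) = (b - 2)*(b + 1)*(b + 3)*(b + 4)*(b + 2)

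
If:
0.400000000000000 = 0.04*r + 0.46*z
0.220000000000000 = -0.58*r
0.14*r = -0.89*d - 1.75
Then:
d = -1.91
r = -0.38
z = 0.90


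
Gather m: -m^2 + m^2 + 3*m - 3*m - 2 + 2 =0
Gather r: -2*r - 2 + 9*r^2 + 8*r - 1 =9*r^2 + 6*r - 3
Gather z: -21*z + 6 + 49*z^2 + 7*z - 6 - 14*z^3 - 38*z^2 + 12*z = -14*z^3 + 11*z^2 - 2*z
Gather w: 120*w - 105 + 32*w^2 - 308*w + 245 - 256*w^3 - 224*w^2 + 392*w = -256*w^3 - 192*w^2 + 204*w + 140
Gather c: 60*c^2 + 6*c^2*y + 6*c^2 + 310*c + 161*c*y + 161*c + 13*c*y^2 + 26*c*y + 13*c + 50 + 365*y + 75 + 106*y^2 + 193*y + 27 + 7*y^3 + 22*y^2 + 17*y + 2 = c^2*(6*y + 66) + c*(13*y^2 + 187*y + 484) + 7*y^3 + 128*y^2 + 575*y + 154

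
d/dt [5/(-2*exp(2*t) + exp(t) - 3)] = (20*exp(t) - 5)*exp(t)/(2*exp(2*t) - exp(t) + 3)^2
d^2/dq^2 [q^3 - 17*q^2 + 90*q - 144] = 6*q - 34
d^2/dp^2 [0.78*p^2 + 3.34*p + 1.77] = 1.56000000000000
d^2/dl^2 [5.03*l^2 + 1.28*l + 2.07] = 10.0600000000000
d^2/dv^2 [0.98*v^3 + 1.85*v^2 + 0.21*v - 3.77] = 5.88*v + 3.7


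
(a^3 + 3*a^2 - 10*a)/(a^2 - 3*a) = (a^2 + 3*a - 10)/(a - 3)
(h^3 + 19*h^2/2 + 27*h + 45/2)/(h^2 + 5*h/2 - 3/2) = (2*h^2 + 13*h + 15)/(2*h - 1)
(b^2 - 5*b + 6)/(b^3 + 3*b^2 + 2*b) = (b^2 - 5*b + 6)/(b*(b^2 + 3*b + 2))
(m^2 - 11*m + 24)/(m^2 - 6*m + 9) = (m - 8)/(m - 3)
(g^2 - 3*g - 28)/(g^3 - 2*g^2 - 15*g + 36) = (g - 7)/(g^2 - 6*g + 9)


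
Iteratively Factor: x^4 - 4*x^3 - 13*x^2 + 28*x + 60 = (x + 2)*(x^3 - 6*x^2 - x + 30) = (x - 5)*(x + 2)*(x^2 - x - 6) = (x - 5)*(x + 2)^2*(x - 3)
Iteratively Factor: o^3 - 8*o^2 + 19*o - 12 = (o - 3)*(o^2 - 5*o + 4) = (o - 4)*(o - 3)*(o - 1)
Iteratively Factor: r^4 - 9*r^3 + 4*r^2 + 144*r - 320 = (r - 5)*(r^3 - 4*r^2 - 16*r + 64) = (r - 5)*(r - 4)*(r^2 - 16) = (r - 5)*(r - 4)*(r + 4)*(r - 4)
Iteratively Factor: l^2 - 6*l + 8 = (l - 2)*(l - 4)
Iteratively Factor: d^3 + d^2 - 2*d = (d - 1)*(d^2 + 2*d) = d*(d - 1)*(d + 2)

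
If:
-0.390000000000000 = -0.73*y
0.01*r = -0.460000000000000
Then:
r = -46.00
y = 0.53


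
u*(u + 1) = u^2 + u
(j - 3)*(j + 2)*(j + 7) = j^3 + 6*j^2 - 13*j - 42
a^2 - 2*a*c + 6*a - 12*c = (a + 6)*(a - 2*c)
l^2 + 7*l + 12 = (l + 3)*(l + 4)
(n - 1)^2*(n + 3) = n^3 + n^2 - 5*n + 3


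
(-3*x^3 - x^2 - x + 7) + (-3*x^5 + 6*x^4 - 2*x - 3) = -3*x^5 + 6*x^4 - 3*x^3 - x^2 - 3*x + 4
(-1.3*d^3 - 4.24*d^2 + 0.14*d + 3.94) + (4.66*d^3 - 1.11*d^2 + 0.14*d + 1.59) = 3.36*d^3 - 5.35*d^2 + 0.28*d + 5.53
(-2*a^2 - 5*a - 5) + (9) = -2*a^2 - 5*a + 4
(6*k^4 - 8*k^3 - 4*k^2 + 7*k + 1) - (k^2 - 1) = 6*k^4 - 8*k^3 - 5*k^2 + 7*k + 2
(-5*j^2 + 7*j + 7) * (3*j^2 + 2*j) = -15*j^4 + 11*j^3 + 35*j^2 + 14*j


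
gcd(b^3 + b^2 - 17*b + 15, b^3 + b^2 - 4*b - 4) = 1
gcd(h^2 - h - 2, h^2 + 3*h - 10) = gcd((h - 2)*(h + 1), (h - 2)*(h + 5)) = h - 2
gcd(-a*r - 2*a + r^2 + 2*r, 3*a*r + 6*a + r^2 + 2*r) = r + 2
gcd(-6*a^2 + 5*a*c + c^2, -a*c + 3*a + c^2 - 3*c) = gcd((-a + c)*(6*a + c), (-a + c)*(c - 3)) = a - c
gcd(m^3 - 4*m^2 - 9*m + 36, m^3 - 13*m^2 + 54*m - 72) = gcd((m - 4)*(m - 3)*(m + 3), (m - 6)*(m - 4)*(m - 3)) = m^2 - 7*m + 12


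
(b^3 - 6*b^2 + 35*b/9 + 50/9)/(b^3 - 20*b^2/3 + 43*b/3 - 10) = (3*b^2 - 13*b - 10)/(3*(b^2 - 5*b + 6))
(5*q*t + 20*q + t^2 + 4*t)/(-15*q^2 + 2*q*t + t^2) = (-t - 4)/(3*q - t)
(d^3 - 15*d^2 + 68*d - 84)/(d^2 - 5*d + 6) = (d^2 - 13*d + 42)/(d - 3)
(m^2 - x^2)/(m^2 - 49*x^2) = (m^2 - x^2)/(m^2 - 49*x^2)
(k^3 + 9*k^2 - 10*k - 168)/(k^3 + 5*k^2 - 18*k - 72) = (k + 7)/(k + 3)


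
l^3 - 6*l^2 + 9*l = l*(l - 3)^2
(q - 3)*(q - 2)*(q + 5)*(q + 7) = q^4 + 7*q^3 - 19*q^2 - 103*q + 210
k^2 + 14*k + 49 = (k + 7)^2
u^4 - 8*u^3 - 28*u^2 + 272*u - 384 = (u - 8)*(u - 4)*(u - 2)*(u + 6)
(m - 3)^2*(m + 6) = m^3 - 27*m + 54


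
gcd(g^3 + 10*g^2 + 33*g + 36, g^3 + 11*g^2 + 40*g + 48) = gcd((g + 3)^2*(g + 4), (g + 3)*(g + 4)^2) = g^2 + 7*g + 12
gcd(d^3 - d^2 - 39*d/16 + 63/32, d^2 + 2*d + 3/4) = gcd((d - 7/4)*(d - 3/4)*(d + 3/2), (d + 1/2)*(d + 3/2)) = d + 3/2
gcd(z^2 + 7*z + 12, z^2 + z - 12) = z + 4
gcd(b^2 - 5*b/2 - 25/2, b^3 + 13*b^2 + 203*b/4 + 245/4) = b + 5/2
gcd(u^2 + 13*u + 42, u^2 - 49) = u + 7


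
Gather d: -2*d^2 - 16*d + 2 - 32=-2*d^2 - 16*d - 30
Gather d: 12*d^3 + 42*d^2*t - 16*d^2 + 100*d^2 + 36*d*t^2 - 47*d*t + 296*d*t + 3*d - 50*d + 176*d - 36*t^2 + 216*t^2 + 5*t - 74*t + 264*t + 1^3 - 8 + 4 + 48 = 12*d^3 + d^2*(42*t + 84) + d*(36*t^2 + 249*t + 129) + 180*t^2 + 195*t + 45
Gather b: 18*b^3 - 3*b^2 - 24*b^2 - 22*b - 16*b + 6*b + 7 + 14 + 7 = 18*b^3 - 27*b^2 - 32*b + 28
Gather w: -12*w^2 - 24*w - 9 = -12*w^2 - 24*w - 9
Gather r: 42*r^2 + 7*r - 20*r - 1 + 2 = 42*r^2 - 13*r + 1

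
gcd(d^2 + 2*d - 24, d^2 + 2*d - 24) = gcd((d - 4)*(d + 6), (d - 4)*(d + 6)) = d^2 + 2*d - 24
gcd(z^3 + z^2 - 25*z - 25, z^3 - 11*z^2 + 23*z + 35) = z^2 - 4*z - 5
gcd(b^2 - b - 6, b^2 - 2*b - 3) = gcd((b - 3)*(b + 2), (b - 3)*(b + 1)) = b - 3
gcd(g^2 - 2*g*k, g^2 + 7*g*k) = g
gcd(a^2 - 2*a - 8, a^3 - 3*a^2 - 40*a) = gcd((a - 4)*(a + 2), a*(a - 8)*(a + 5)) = 1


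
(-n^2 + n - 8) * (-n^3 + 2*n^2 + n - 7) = n^5 - 3*n^4 + 9*n^3 - 8*n^2 - 15*n + 56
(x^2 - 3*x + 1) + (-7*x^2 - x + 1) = -6*x^2 - 4*x + 2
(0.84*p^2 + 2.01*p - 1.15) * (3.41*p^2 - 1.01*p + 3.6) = 2.8644*p^4 + 6.0057*p^3 - 2.9276*p^2 + 8.3975*p - 4.14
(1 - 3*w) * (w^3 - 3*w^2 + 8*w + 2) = -3*w^4 + 10*w^3 - 27*w^2 + 2*w + 2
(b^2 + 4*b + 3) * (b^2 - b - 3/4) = b^4 + 3*b^3 - 7*b^2/4 - 6*b - 9/4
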